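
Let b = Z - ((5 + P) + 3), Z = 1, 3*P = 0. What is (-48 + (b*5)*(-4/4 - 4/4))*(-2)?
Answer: -44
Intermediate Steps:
P = 0 (P = (⅓)*0 = 0)
b = -7 (b = 1 - ((5 + 0) + 3) = 1 - (5 + 3) = 1 - 1*8 = 1 - 8 = -7)
(-48 + (b*5)*(-4/4 - 4/4))*(-2) = (-48 + (-7*5)*(-4/4 - 4/4))*(-2) = (-48 - 35*(-4*¼ - 4*¼))*(-2) = (-48 - 35*(-1 - 1))*(-2) = (-48 - 35*(-2))*(-2) = (-48 + 70)*(-2) = 22*(-2) = -44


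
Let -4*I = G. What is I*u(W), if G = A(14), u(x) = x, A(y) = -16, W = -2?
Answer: -8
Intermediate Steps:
G = -16
I = 4 (I = -1/4*(-16) = 4)
I*u(W) = 4*(-2) = -8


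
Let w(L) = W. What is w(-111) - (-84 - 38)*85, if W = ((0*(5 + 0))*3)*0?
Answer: 10370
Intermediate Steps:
W = 0 (W = ((0*5)*3)*0 = (0*3)*0 = 0*0 = 0)
w(L) = 0
w(-111) - (-84 - 38)*85 = 0 - (-84 - 38)*85 = 0 - (-122)*85 = 0 - 1*(-10370) = 0 + 10370 = 10370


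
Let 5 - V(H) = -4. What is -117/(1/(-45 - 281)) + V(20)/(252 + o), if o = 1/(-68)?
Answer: 653563782/17135 ≈ 38142.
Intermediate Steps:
V(H) = 9 (V(H) = 5 - 1*(-4) = 5 + 4 = 9)
o = -1/68 ≈ -0.014706
-117/(1/(-45 - 281)) + V(20)/(252 + o) = -117/(1/(-45 - 281)) + 9/(252 - 1/68) = -117/(1/(-326)) + 9/(17135/68) = -117/(-1/326) + 9*(68/17135) = -117*(-326) + 612/17135 = 38142 + 612/17135 = 653563782/17135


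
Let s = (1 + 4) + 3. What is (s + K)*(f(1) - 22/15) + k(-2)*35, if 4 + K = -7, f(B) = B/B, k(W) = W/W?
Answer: 182/5 ≈ 36.400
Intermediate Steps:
k(W) = 1
f(B) = 1
s = 8 (s = 5 + 3 = 8)
K = -11 (K = -4 - 7 = -11)
(s + K)*(f(1) - 22/15) + k(-2)*35 = (8 - 11)*(1 - 22/15) + 1*35 = -3*(1 - 22*1/15) + 35 = -3*(1 - 22/15) + 35 = -3*(-7/15) + 35 = 7/5 + 35 = 182/5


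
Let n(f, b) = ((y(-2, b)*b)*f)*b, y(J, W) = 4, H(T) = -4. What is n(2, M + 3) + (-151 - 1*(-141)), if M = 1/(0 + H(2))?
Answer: 101/2 ≈ 50.500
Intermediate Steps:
M = -¼ (M = 1/(0 - 4) = 1/(-4) = -¼ ≈ -0.25000)
n(f, b) = 4*f*b² (n(f, b) = ((4*b)*f)*b = (4*b*f)*b = 4*f*b²)
n(2, M + 3) + (-151 - 1*(-141)) = 4*2*(-¼ + 3)² + (-151 - 1*(-141)) = 4*2*(11/4)² + (-151 + 141) = 4*2*(121/16) - 10 = 121/2 - 10 = 101/2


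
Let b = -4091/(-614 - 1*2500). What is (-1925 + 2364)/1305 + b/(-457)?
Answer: 68822363/206349210 ≈ 0.33352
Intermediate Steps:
b = 4091/3114 (b = -4091/(-614 - 2500) = -4091/(-3114) = -4091*(-1/3114) = 4091/3114 ≈ 1.3137)
(-1925 + 2364)/1305 + b/(-457) = (-1925 + 2364)/1305 + (4091/3114)/(-457) = 439*(1/1305) + (4091/3114)*(-1/457) = 439/1305 - 4091/1423098 = 68822363/206349210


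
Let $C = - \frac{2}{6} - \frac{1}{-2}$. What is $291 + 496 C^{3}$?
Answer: $\frac{7919}{27} \approx 293.3$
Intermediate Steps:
$C = \frac{1}{6}$ ($C = \left(-2\right) \frac{1}{6} - - \frac{1}{2} = - \frac{1}{3} + \frac{1}{2} = \frac{1}{6} \approx 0.16667$)
$291 + 496 C^{3} = 291 + \frac{496}{216} = 291 + 496 \cdot \frac{1}{216} = 291 + \frac{62}{27} = \frac{7919}{27}$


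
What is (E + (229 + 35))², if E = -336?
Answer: 5184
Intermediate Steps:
(E + (229 + 35))² = (-336 + (229 + 35))² = (-336 + 264)² = (-72)² = 5184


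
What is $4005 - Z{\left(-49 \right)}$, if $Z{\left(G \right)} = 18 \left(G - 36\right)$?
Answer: $5535$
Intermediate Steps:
$Z{\left(G \right)} = -648 + 18 G$ ($Z{\left(G \right)} = 18 \left(-36 + G\right) = -648 + 18 G$)
$4005 - Z{\left(-49 \right)} = 4005 - \left(-648 + 18 \left(-49\right)\right) = 4005 - \left(-648 - 882\right) = 4005 - -1530 = 4005 + 1530 = 5535$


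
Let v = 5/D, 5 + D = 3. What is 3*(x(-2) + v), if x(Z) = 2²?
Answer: 9/2 ≈ 4.5000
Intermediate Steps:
D = -2 (D = -5 + 3 = -2)
v = -5/2 (v = 5/(-2) = 5*(-½) = -5/2 ≈ -2.5000)
x(Z) = 4
3*(x(-2) + v) = 3*(4 - 5/2) = 3*(3/2) = 9/2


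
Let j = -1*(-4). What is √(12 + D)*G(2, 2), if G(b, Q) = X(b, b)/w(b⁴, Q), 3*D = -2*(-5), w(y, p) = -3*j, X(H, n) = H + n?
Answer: -√138/9 ≈ -1.3053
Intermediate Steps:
j = 4
w(y, p) = -12 (w(y, p) = -3*4 = -12)
D = 10/3 (D = (-2*(-5))/3 = (⅓)*10 = 10/3 ≈ 3.3333)
G(b, Q) = -b/6 (G(b, Q) = (b + b)/(-12) = (2*b)*(-1/12) = -b/6)
√(12 + D)*G(2, 2) = √(12 + 10/3)*(-⅙*2) = √(46/3)*(-⅓) = (√138/3)*(-⅓) = -√138/9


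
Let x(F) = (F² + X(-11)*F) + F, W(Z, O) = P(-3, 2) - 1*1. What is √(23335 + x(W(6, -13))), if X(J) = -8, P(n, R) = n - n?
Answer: √23343 ≈ 152.78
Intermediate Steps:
P(n, R) = 0
W(Z, O) = -1 (W(Z, O) = 0 - 1*1 = 0 - 1 = -1)
x(F) = F² - 7*F (x(F) = (F² - 8*F) + F = F² - 7*F)
√(23335 + x(W(6, -13))) = √(23335 - (-7 - 1)) = √(23335 - 1*(-8)) = √(23335 + 8) = √23343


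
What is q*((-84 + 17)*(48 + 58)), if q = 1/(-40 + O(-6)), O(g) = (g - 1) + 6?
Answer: 7102/41 ≈ 173.22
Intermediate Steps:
O(g) = 5 + g (O(g) = (-1 + g) + 6 = 5 + g)
q = -1/41 (q = 1/(-40 + (5 - 6)) = 1/(-40 - 1) = 1/(-41) = -1/41 ≈ -0.024390)
q*((-84 + 17)*(48 + 58)) = -(-84 + 17)*(48 + 58)/41 = -(-67)*106/41 = -1/41*(-7102) = 7102/41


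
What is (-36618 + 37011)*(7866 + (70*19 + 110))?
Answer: 3657258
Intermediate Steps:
(-36618 + 37011)*(7866 + (70*19 + 110)) = 393*(7866 + (1330 + 110)) = 393*(7866 + 1440) = 393*9306 = 3657258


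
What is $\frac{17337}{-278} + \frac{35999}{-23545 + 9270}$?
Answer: $- \frac{257493397}{3968450} \approx -64.885$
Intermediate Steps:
$\frac{17337}{-278} + \frac{35999}{-23545 + 9270} = 17337 \left(- \frac{1}{278}\right) + \frac{35999}{-14275} = - \frac{17337}{278} + 35999 \left(- \frac{1}{14275}\right) = - \frac{17337}{278} - \frac{35999}{14275} = - \frac{257493397}{3968450}$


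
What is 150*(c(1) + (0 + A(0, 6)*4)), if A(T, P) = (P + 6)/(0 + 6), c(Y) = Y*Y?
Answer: 1350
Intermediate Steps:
c(Y) = Y²
A(T, P) = 1 + P/6 (A(T, P) = (6 + P)/6 = (6 + P)*(⅙) = 1 + P/6)
150*(c(1) + (0 + A(0, 6)*4)) = 150*(1² + (0 + (1 + (⅙)*6)*4)) = 150*(1 + (0 + (1 + 1)*4)) = 150*(1 + (0 + 2*4)) = 150*(1 + (0 + 8)) = 150*(1 + 8) = 150*9 = 1350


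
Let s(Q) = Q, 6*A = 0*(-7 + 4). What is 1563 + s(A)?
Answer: 1563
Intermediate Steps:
A = 0 (A = (0*(-7 + 4))/6 = (0*(-3))/6 = (⅙)*0 = 0)
1563 + s(A) = 1563 + 0 = 1563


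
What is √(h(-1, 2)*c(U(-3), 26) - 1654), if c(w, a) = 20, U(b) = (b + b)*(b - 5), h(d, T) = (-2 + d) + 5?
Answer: I*√1614 ≈ 40.175*I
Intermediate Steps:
h(d, T) = 3 + d
U(b) = 2*b*(-5 + b) (U(b) = (2*b)*(-5 + b) = 2*b*(-5 + b))
√(h(-1, 2)*c(U(-3), 26) - 1654) = √((3 - 1)*20 - 1654) = √(2*20 - 1654) = √(40 - 1654) = √(-1614) = I*√1614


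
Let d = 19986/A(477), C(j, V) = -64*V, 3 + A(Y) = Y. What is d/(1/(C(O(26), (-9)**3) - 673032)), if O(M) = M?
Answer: -2086458456/79 ≈ -2.6411e+7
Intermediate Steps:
A(Y) = -3 + Y
d = 3331/79 (d = 19986/(-3 + 477) = 19986/474 = 19986*(1/474) = 3331/79 ≈ 42.165)
d/(1/(C(O(26), (-9)**3) - 673032)) = 3331/(79*(1/(-64*(-9)**3 - 673032))) = 3331/(79*(1/(-64*(-729) - 673032))) = 3331/(79*(1/(46656 - 673032))) = 3331/(79*(1/(-626376))) = 3331/(79*(-1/626376)) = (3331/79)*(-626376) = -2086458456/79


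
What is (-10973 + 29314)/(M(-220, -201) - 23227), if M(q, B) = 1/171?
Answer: -3136311/3971816 ≈ -0.78964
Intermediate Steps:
M(q, B) = 1/171
(-10973 + 29314)/(M(-220, -201) - 23227) = (-10973 + 29314)/(1/171 - 23227) = 18341/(-3971816/171) = 18341*(-171/3971816) = -3136311/3971816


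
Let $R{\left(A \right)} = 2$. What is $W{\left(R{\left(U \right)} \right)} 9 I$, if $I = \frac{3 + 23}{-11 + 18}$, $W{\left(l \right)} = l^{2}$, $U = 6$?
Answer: $\frac{936}{7} \approx 133.71$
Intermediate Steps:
$I = \frac{26}{7} \approx 3.7143$
$W{\left(R{\left(U \right)} \right)} 9 I = 2^{2} \cdot 9 \cdot \frac{26}{7} = 4 \cdot 9 \cdot \frac{26}{7} = 36 \cdot \frac{26}{7} = \frac{936}{7}$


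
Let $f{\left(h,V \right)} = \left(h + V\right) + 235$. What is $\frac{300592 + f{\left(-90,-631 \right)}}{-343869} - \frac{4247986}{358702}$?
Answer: $- \frac{784199660123}{61673249019} \approx -12.715$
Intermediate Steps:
$f{\left(h,V \right)} = 235 + V + h$ ($f{\left(h,V \right)} = \left(V + h\right) + 235 = 235 + V + h$)
$\frac{300592 + f{\left(-90,-631 \right)}}{-343869} - \frac{4247986}{358702} = \frac{300592 - 486}{-343869} - \frac{4247986}{358702} = \left(300592 - 486\right) \left(- \frac{1}{343869}\right) - \frac{2123993}{179351} = 300106 \left(- \frac{1}{343869}\right) - \frac{2123993}{179351} = - \frac{300106}{343869} - \frac{2123993}{179351} = - \frac{784199660123}{61673249019}$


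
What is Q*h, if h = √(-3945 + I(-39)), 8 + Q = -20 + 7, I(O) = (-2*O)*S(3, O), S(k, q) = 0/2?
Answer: -21*I*√3945 ≈ -1319.0*I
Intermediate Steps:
S(k, q) = 0 (S(k, q) = 0*(½) = 0)
I(O) = 0 (I(O) = -2*O*0 = 0)
Q = -21 (Q = -8 + (-20 + 7) = -8 - 13 = -21)
h = I*√3945 (h = √(-3945 + 0) = √(-3945) = I*√3945 ≈ 62.809*I)
Q*h = -21*I*√3945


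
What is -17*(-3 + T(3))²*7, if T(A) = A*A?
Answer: -4284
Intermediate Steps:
T(A) = A²
-17*(-3 + T(3))²*7 = -17*(-3 + 3²)²*7 = -17*(-3 + 9)²*7 = -17*6²*7 = -17*36*7 = -612*7 = -4284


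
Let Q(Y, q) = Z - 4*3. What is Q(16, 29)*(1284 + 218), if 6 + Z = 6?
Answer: -18024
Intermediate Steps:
Z = 0 (Z = -6 + 6 = 0)
Q(Y, q) = -12 (Q(Y, q) = 0 - 4*3 = 0 - 12 = -12)
Q(16, 29)*(1284 + 218) = -12*(1284 + 218) = -12*1502 = -18024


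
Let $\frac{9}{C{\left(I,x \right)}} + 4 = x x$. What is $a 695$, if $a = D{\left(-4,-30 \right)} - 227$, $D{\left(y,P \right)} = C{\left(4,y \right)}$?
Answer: $- \frac{628975}{4} \approx -1.5724 \cdot 10^{5}$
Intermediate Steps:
$C{\left(I,x \right)} = \frac{9}{-4 + x^{2}}$ ($C{\left(I,x \right)} = \frac{9}{-4 + x x} = \frac{9}{-4 + x^{2}}$)
$D{\left(y,P \right)} = \frac{9}{-4 + y^{2}}$
$a = - \frac{905}{4}$ ($a = \frac{9}{-4 + \left(-4\right)^{2}} - 227 = \frac{9}{-4 + 16} - 227 = \frac{9}{12} - 227 = 9 \cdot \frac{1}{12} - 227 = \frac{3}{4} - 227 = - \frac{905}{4} \approx -226.25$)
$a 695 = \left(- \frac{905}{4}\right) 695 = - \frac{628975}{4}$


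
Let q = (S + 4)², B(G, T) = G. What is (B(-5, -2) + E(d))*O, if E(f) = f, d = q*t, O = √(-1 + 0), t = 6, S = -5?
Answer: I ≈ 1.0*I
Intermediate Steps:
q = 1 (q = (-5 + 4)² = (-1)² = 1)
O = I (O = √(-1) = I ≈ 1.0*I)
d = 6 (d = 1*6 = 6)
(B(-5, -2) + E(d))*O = (-5 + 6)*I = 1*I = I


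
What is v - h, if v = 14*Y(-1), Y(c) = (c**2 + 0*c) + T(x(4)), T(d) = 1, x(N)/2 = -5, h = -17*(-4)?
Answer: -40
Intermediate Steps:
h = 68
x(N) = -10 (x(N) = 2*(-5) = -10)
Y(c) = 1 + c**2 (Y(c) = (c**2 + 0*c) + 1 = (c**2 + 0) + 1 = c**2 + 1 = 1 + c**2)
v = 28 (v = 14*(1 + (-1)**2) = 14*(1 + 1) = 14*2 = 28)
v - h = 28 - 1*68 = 28 - 68 = -40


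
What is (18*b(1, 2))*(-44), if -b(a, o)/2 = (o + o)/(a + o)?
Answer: 2112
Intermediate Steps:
b(a, o) = -4*o/(a + o) (b(a, o) = -2*(o + o)/(a + o) = -2*2*o/(a + o) = -4*o/(a + o))
(18*b(1, 2))*(-44) = (18*(-4*2/(1 + 2)))*(-44) = (18*(-4*2/3))*(-44) = (18*(-4*2*⅓))*(-44) = (18*(-8/3))*(-44) = -48*(-44) = 2112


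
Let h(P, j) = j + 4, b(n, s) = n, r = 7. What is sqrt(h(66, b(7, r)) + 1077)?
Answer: 8*sqrt(17) ≈ 32.985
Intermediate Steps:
h(P, j) = 4 + j
sqrt(h(66, b(7, r)) + 1077) = sqrt((4 + 7) + 1077) = sqrt(11 + 1077) = sqrt(1088) = 8*sqrt(17)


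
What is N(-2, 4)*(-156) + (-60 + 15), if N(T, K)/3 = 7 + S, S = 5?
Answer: -5661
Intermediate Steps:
N(T, K) = 36 (N(T, K) = 3*(7 + 5) = 3*12 = 36)
N(-2, 4)*(-156) + (-60 + 15) = 36*(-156) + (-60 + 15) = -5616 - 45 = -5661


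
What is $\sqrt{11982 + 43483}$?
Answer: $\sqrt{55465} \approx 235.51$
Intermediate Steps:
$\sqrt{11982 + 43483} = \sqrt{55465}$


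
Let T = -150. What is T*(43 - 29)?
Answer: -2100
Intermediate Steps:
T*(43 - 29) = -150*(43 - 29) = -150*14 = -2100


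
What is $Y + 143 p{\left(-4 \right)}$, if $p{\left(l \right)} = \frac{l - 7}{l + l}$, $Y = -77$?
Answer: $\frac{957}{8} \approx 119.63$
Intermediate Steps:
$p{\left(l \right)} = \frac{-7 + l}{2 l}$
$Y + 143 p{\left(-4 \right)} = -77 + 143 \frac{-7 - 4}{2 \left(-4\right)} = -77 + 143 \cdot \frac{1}{2} \left(- \frac{1}{4}\right) \left(-11\right) = -77 + 143 \cdot \frac{11}{8} = -77 + \frac{1573}{8} = \frac{957}{8}$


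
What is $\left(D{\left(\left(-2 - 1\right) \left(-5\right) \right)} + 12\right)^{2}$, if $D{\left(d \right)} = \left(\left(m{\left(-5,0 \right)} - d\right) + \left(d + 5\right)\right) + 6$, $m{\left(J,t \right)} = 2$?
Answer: $625$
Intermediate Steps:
$D{\left(d \right)} = 13$ ($D{\left(d \right)} = \left(\left(2 - d\right) + \left(d + 5\right)\right) + 6 = \left(\left(2 - d\right) + \left(5 + d\right)\right) + 6 = 7 + 6 = 13$)
$\left(D{\left(\left(-2 - 1\right) \left(-5\right) \right)} + 12\right)^{2} = \left(13 + 12\right)^{2} = 25^{2} = 625$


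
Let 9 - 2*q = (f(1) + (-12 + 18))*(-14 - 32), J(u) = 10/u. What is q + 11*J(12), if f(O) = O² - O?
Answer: 455/3 ≈ 151.67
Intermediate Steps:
q = 285/2 (q = 9/2 - (1*(-1 + 1) + (-12 + 18))*(-14 - 32)/2 = 9/2 - (1*0 + 6)*(-46)/2 = 9/2 - (0 + 6)*(-46)/2 = 9/2 - 3*(-46) = 9/2 - ½*(-276) = 9/2 + 138 = 285/2 ≈ 142.50)
q + 11*J(12) = 285/2 + 11*(10/12) = 285/2 + 11*(10*(1/12)) = 285/2 + 11*(⅚) = 285/2 + 55/6 = 455/3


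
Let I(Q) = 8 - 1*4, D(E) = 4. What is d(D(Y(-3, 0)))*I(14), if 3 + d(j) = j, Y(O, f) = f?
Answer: 4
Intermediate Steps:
I(Q) = 4 (I(Q) = 8 - 4 = 4)
d(j) = -3 + j
d(D(Y(-3, 0)))*I(14) = (-3 + 4)*4 = 1*4 = 4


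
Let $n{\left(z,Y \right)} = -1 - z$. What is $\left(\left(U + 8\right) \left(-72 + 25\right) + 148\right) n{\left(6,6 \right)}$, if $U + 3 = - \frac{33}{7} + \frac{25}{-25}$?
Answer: $-1271$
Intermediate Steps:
$U = - \frac{61}{7}$ ($U = -3 + \left(- \frac{33}{7} + \frac{25}{-25}\right) = -3 + \left(\left(-33\right) \frac{1}{7} + 25 \left(- \frac{1}{25}\right)\right) = -3 - \frac{40}{7} = - \frac{61}{7} \approx -8.7143$)
$\left(\left(U + 8\right) \left(-72 + 25\right) + 148\right) n{\left(6,6 \right)} = \left(\left(- \frac{61}{7} + 8\right) \left(-72 + 25\right) + 148\right) \left(-1 - 6\right) = \left(\left(- \frac{5}{7}\right) \left(-47\right) + 148\right) \left(-1 - 6\right) = \left(\frac{235}{7} + 148\right) \left(-7\right) = \frac{1271}{7} \left(-7\right) = -1271$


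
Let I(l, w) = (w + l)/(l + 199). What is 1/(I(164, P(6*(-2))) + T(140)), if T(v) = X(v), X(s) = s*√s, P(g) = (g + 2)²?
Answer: -11/41502992 + 4235*√35/41502992 ≈ 0.00060342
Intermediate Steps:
P(g) = (2 + g)²
I(l, w) = (l + w)/(199 + l)
X(s) = s^(3/2)
T(v) = v^(3/2)
1/(I(164, P(6*(-2))) + T(140)) = 1/((164 + (2 + 6*(-2))²)/(199 + 164) + 140^(3/2)) = 1/((164 + (2 - 12)²)/363 + 280*√35) = 1/((164 + (-10)²)/363 + 280*√35) = 1/((164 + 100)/363 + 280*√35) = 1/((1/363)*264 + 280*√35) = 1/(8/11 + 280*√35)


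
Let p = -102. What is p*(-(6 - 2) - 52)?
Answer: 5712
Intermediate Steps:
p*(-(6 - 2) - 52) = -102*(-(6 - 2) - 52) = -102*(-1*4 - 52) = -102*(-4 - 52) = -102*(-56) = 5712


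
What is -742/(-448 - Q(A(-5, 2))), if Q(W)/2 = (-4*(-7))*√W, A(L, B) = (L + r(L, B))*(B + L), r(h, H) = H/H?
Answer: 53/26 - 53*√3/104 ≈ 1.1558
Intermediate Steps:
r(h, H) = 1
A(L, B) = (1 + L)*(B + L) (A(L, B) = (L + 1)*(B + L) = (1 + L)*(B + L))
Q(W) = 56*√W (Q(W) = 2*((-4*(-7))*√W) = 2*(28*√W) = 56*√W)
-742/(-448 - Q(A(-5, 2))) = -742/(-448 - 56*√(2 - 5 + (-5)² + 2*(-5))) = -742/(-448 - 56*√(2 - 5 + 25 - 10)) = -742/(-448 - 56*√12) = -742/(-448 - 56*2*√3) = -742/(-448 - 112*√3)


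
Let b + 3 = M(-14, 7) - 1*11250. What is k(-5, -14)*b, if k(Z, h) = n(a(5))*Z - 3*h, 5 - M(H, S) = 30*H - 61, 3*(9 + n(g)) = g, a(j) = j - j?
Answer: -936729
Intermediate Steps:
a(j) = 0
n(g) = -9 + g/3
M(H, S) = 66 - 30*H (M(H, S) = 5 - (30*H - 61) = 5 - (-61 + 30*H) = 5 + (61 - 30*H) = 66 - 30*H)
k(Z, h) = -9*Z - 3*h (k(Z, h) = (-9 + (⅓)*0)*Z - 3*h = (-9 + 0)*Z - 3*h = -9*Z - 3*h)
b = -10767 (b = -3 + ((66 - 30*(-14)) - 1*11250) = -3 + ((66 + 420) - 11250) = -3 + (486 - 11250) = -3 - 10764 = -10767)
k(-5, -14)*b = (-9*(-5) - 3*(-14))*(-10767) = (45 + 42)*(-10767) = 87*(-10767) = -936729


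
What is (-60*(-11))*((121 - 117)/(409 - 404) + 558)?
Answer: 368808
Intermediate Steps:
(-60*(-11))*((121 - 117)/(409 - 404) + 558) = 660*(4/5 + 558) = 660*(4*(⅕) + 558) = 660*(⅘ + 558) = 660*(2794/5) = 368808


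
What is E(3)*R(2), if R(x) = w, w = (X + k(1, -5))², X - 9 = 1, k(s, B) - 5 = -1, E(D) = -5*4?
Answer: -3920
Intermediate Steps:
E(D) = -20
k(s, B) = 4 (k(s, B) = 5 - 1 = 4)
X = 10 (X = 9 + 1 = 10)
w = 196 (w = (10 + 4)² = 14² = 196)
R(x) = 196
E(3)*R(2) = -20*196 = -3920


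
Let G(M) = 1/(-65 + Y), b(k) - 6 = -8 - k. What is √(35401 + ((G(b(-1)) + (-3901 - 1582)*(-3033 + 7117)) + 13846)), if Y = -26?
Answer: 4*I*√11564067151/91 ≈ 4726.9*I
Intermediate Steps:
b(k) = -2 - k (b(k) = 6 + (-8 - k) = -2 - k)
G(M) = -1/91 (G(M) = 1/(-65 - 26) = 1/(-91) = -1/91)
√(35401 + ((G(b(-1)) + (-3901 - 1582)*(-3033 + 7117)) + 13846)) = √(35401 + ((-1/91 + (-3901 - 1582)*(-3033 + 7117)) + 13846)) = √(35401 + ((-1/91 - 5483*4084) + 13846)) = √(35401 + ((-1/91 - 22392572) + 13846)) = √(35401 + (-2037724053/91 + 13846)) = √(35401 - 2036464067/91) = √(-2033242576/91) = 4*I*√11564067151/91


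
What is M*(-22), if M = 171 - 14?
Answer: -3454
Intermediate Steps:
M = 157
M*(-22) = 157*(-22) = -3454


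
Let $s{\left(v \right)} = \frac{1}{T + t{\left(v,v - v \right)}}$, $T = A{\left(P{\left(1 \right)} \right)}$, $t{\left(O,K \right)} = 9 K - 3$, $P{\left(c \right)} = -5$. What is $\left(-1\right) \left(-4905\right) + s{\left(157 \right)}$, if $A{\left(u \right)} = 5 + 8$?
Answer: $\frac{49051}{10} \approx 4905.1$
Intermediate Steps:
$t{\left(O,K \right)} = -3 + 9 K$
$A{\left(u \right)} = 13$
$T = 13$
$s{\left(v \right)} = \frac{1}{10}$ ($s{\left(v \right)} = \frac{1}{13 + \left(-3 + 9 \left(v - v\right)\right)} = \frac{1}{13 + \left(-3 + 9 \cdot 0\right)} = \frac{1}{13 + \left(-3 + 0\right)} = \frac{1}{13 - 3} = \frac{1}{10}$)
$\left(-1\right) \left(-4905\right) + s{\left(157 \right)} = \left(-1\right) \left(-4905\right) + \frac{1}{10} = 4905 + \frac{1}{10} = \frac{49051}{10}$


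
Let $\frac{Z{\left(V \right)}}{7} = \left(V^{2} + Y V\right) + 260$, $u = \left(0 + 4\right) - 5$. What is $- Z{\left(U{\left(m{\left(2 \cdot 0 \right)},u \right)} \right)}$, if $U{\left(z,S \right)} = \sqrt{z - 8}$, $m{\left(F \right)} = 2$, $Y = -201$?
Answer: $-1778 + 1407 i \sqrt{6} \approx -1778.0 + 3446.4 i$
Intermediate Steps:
$u = -1$ ($u = 4 - 5 = -1$)
$U{\left(z,S \right)} = \sqrt{-8 + z}$
$Z{\left(V \right)} = 1820 - 1407 V + 7 V^{2}$ ($Z{\left(V \right)} = 7 \left(\left(V^{2} - 201 V\right) + 260\right) = 7 \left(260 + V^{2} - 201 V\right) = 1820 - 1407 V + 7 V^{2}$)
$- Z{\left(U{\left(m{\left(2 \cdot 0 \right)},u \right)} \right)} = - (1820 - 1407 \sqrt{-8 + 2} + 7 \left(\sqrt{-8 + 2}\right)^{2}) = - (1820 - 1407 \sqrt{-6} + 7 \left(\sqrt{-6}\right)^{2}) = - (1820 - 1407 i \sqrt{6} + 7 \left(i \sqrt{6}\right)^{2}) = - (1820 - 1407 i \sqrt{6} + 7 \left(-6\right)) = - (1820 - 1407 i \sqrt{6} - 42) = - (1778 - 1407 i \sqrt{6}) = -1778 + 1407 i \sqrt{6}$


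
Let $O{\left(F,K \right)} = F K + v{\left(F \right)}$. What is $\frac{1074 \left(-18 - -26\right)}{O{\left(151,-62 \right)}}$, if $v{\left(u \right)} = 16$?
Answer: $- \frac{4296}{4673} \approx -0.91932$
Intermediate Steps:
$O{\left(F,K \right)} = 16 + F K$ ($O{\left(F,K \right)} = F K + 16 = 16 + F K$)
$\frac{1074 \left(-18 - -26\right)}{O{\left(151,-62 \right)}} = \frac{1074 \left(-18 - -26\right)}{16 + 151 \left(-62\right)} = \frac{1074 \left(-18 + 26\right)}{16 - 9362} = \frac{1074 \cdot 8}{-9346} = 8592 \left(- \frac{1}{9346}\right) = - \frac{4296}{4673}$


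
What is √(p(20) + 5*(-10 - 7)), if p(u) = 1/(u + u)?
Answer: I*√33990/20 ≈ 9.2182*I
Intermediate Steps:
p(u) = 1/(2*u)
√(p(20) + 5*(-10 - 7)) = √((½)/20 + 5*(-10 - 7)) = √((½)*(1/20) + 5*(-17)) = √(1/40 - 85) = √(-3399/40) = I*√33990/20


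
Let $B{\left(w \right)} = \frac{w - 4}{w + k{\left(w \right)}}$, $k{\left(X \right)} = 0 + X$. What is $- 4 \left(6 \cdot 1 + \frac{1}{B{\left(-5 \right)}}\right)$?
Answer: $- \frac{256}{9} \approx -28.444$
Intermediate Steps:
$k{\left(X \right)} = X$
$B{\left(w \right)} = \frac{-4 + w}{2 w}$ ($B{\left(w \right)} = \frac{w - 4}{w + w} = \frac{-4 + w}{2 w}$)
$- 4 \left(6 \cdot 1 + \frac{1}{B{\left(-5 \right)}}\right) = - 4 \left(6 \cdot 1 + \frac{1}{\frac{1}{2} \frac{1}{-5} \left(-4 - 5\right)}\right) = - 4 \left(6 + \frac{1}{\frac{1}{2} \left(- \frac{1}{5}\right) \left(-9\right)}\right) = - 4 \left(6 + \frac{1}{\frac{9}{10}}\right) = - 4 \left(6 + \frac{10}{9}\right) = \left(-4\right) \frac{64}{9} = - \frac{256}{9}$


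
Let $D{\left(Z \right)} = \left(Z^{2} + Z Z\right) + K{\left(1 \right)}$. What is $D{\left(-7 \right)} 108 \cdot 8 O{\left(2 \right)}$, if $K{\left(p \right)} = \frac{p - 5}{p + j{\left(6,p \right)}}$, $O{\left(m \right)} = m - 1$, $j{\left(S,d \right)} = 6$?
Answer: $\frac{589248}{7} \approx 84178.0$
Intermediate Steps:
$O{\left(m \right)} = -1 + m$ ($O{\left(m \right)} = m - 1 = -1 + m$)
$K{\left(p \right)} = \frac{-5 + p}{6 + p}$ ($K{\left(p \right)} = \frac{p - 5}{p + 6} = \frac{-5 + p}{6 + p}$)
$D{\left(Z \right)} = - \frac{4}{7} + 2 Z^{2}$ ($D{\left(Z \right)} = \left(Z^{2} + Z Z\right) + \frac{-5 + 1}{6 + 1} = \left(Z^{2} + Z^{2}\right) + \frac{1}{7} \left(-4\right) = 2 Z^{2} + \frac{1}{7} \left(-4\right) = 2 Z^{2} - \frac{4}{7} = - \frac{4}{7} + 2 Z^{2}$)
$D{\left(-7 \right)} 108 \cdot 8 O{\left(2 \right)} = \left(- \frac{4}{7} + 2 \left(-7\right)^{2}\right) 108 \cdot 8 \left(-1 + 2\right) = \left(- \frac{4}{7} + 2 \cdot 49\right) 108 \cdot 8 \cdot 1 = \left(- \frac{4}{7} + 98\right) 108 \cdot 8 = \frac{682}{7} \cdot 108 \cdot 8 = \frac{73656}{7} \cdot 8 = \frac{589248}{7}$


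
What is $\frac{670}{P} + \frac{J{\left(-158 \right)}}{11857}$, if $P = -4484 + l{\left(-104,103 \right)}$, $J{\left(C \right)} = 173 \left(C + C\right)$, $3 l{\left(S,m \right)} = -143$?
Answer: $- \frac{153408806}{32239183} \approx -4.7585$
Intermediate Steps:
$l{\left(S,m \right)} = - \frac{143}{3}$ ($l{\left(S,m \right)} = \frac{1}{3} \left(-143\right) = - \frac{143}{3}$)
$J{\left(C \right)} = 346 C$ ($J{\left(C \right)} = 173 \cdot 2 C = 346 C$)
$P = - \frac{13595}{3}$ ($P = -4484 - \frac{143}{3} = - \frac{13595}{3} \approx -4531.7$)
$\frac{670}{P} + \frac{J{\left(-158 \right)}}{11857} = \frac{670}{- \frac{13595}{3}} + \frac{346 \left(-158\right)}{11857} = 670 \left(- \frac{3}{13595}\right) - \frac{54668}{11857} = - \frac{402}{2719} - \frac{54668}{11857} = - \frac{153408806}{32239183}$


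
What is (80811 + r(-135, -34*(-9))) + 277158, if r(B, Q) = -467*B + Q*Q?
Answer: 514650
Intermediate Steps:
r(B, Q) = Q² - 467*B (r(B, Q) = -467*B + Q² = Q² - 467*B)
(80811 + r(-135, -34*(-9))) + 277158 = (80811 + ((-34*(-9))² - 467*(-135))) + 277158 = (80811 + (306² + 63045)) + 277158 = (80811 + (93636 + 63045)) + 277158 = (80811 + 156681) + 277158 = 237492 + 277158 = 514650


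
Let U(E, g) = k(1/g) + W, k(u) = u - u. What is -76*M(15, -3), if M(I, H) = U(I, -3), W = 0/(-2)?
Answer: 0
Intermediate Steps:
k(u) = 0
W = 0 (W = 0*(-1/2) = 0)
U(E, g) = 0 (U(E, g) = 0 + 0 = 0)
M(I, H) = 0
-76*M(15, -3) = -76*0 = 0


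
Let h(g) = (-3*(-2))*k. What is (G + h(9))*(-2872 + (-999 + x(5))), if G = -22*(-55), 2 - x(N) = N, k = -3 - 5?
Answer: -4501588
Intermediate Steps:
k = -8
x(N) = 2 - N
G = 1210
h(g) = -48 (h(g) = -3*(-2)*(-8) = 6*(-8) = -48)
(G + h(9))*(-2872 + (-999 + x(5))) = (1210 - 48)*(-2872 + (-999 + (2 - 1*5))) = 1162*(-2872 + (-999 + (2 - 5))) = 1162*(-2872 + (-999 - 3)) = 1162*(-2872 - 1002) = 1162*(-3874) = -4501588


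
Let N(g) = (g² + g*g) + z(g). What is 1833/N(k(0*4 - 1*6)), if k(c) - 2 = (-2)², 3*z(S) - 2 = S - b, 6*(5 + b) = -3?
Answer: 1222/51 ≈ 23.961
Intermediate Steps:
b = -11/2 (b = -5 + (⅙)*(-3) = -5 - ½ = -11/2 ≈ -5.5000)
z(S) = 5/2 + S/3 (z(S) = ⅔ + (S - 1*(-11/2))/3 = ⅔ + (S + 11/2)/3 = ⅔ + (11/2 + S)/3 = ⅔ + (11/6 + S/3) = 5/2 + S/3)
k(c) = 6 (k(c) = 2 + (-2)² = 2 + 4 = 6)
N(g) = 5/2 + 2*g² + g/3 (N(g) = (g² + g*g) + (5/2 + g/3) = (g² + g²) + (5/2 + g/3) = 2*g² + (5/2 + g/3) = 5/2 + 2*g² + g/3)
1833/N(k(0*4 - 1*6)) = 1833/(5/2 + 2*6² + (⅓)*6) = 1833/(5/2 + 2*36 + 2) = 1833/(5/2 + 72 + 2) = 1833/(153/2) = 1833*(2/153) = 1222/51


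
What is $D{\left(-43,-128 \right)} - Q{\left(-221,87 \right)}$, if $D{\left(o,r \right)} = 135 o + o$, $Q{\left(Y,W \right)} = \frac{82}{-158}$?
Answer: $- \frac{461951}{79} \approx -5847.5$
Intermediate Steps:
$Q{\left(Y,W \right)} = - \frac{41}{79}$ ($Q{\left(Y,W \right)} = 82 \left(- \frac{1}{158}\right) = - \frac{41}{79}$)
$D{\left(o,r \right)} = 136 o$
$D{\left(-43,-128 \right)} - Q{\left(-221,87 \right)} = 136 \left(-43\right) - - \frac{41}{79} = -5848 + \frac{41}{79} = - \frac{461951}{79}$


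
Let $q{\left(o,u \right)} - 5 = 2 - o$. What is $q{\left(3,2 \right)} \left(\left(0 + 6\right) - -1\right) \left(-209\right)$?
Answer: $-5852$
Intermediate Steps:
$q{\left(o,u \right)} = 7 - o$ ($q{\left(o,u \right)} = 5 - \left(-2 + o\right) = 7 - o$)
$q{\left(3,2 \right)} \left(\left(0 + 6\right) - -1\right) \left(-209\right) = \left(7 - 3\right) \left(\left(0 + 6\right) - -1\right) \left(-209\right) = \left(7 - 3\right) \left(6 + 1\right) \left(-209\right) = 4 \cdot 7 \left(-209\right) = 28 \left(-209\right) = -5852$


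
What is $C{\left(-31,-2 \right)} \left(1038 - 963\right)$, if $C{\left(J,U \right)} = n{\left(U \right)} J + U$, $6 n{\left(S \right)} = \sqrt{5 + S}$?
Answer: $-150 - \frac{775 \sqrt{3}}{2} \approx -821.17$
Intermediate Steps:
$n{\left(S \right)} = \frac{\sqrt{5 + S}}{6}$
$C{\left(J,U \right)} = U + \frac{J \sqrt{5 + U}}{6}$ ($C{\left(J,U \right)} = \frac{\sqrt{5 + U}}{6} J + U = \frac{J \sqrt{5 + U}}{6} + U = U + \frac{J \sqrt{5 + U}}{6}$)
$C{\left(-31,-2 \right)} \left(1038 - 963\right) = \left(-2 + \frac{1}{6} \left(-31\right) \sqrt{5 - 2}\right) \left(1038 - 963\right) = \left(-2 + \frac{1}{6} \left(-31\right) \sqrt{3}\right) 75 = \left(-2 - \frac{31 \sqrt{3}}{6}\right) 75 = -150 - \frac{775 \sqrt{3}}{2}$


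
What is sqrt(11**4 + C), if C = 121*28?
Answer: 11*sqrt(149) ≈ 134.27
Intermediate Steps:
C = 3388
sqrt(11**4 + C) = sqrt(11**4 + 3388) = sqrt(14641 + 3388) = sqrt(18029) = 11*sqrt(149)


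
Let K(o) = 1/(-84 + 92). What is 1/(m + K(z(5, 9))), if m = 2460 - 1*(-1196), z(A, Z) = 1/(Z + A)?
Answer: 8/29249 ≈ 0.00027351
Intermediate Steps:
z(A, Z) = 1/(A + Z)
m = 3656 (m = 2460 + 1196 = 3656)
K(o) = 1/8
1/(m + K(z(5, 9))) = 1/(3656 + 1/8) = 1/(29249/8) = 8/29249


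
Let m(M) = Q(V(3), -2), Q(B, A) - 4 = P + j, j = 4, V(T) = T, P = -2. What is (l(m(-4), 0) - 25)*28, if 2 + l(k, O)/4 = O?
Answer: -924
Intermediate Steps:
Q(B, A) = 6 (Q(B, A) = 4 + (-2 + 4) = 4 + 2 = 6)
m(M) = 6
l(k, O) = -8 + 4*O
(l(m(-4), 0) - 25)*28 = ((-8 + 4*0) - 25)*28 = ((-8 + 0) - 25)*28 = (-8 - 25)*28 = -33*28 = -924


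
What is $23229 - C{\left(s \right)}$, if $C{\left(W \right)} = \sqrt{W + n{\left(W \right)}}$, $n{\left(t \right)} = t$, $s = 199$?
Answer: $23229 - \sqrt{398} \approx 23209.0$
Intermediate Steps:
$C{\left(W \right)} = \sqrt{2} \sqrt{W}$ ($C{\left(W \right)} = \sqrt{W + W} = \sqrt{2 W} = \sqrt{2} \sqrt{W}$)
$23229 - C{\left(s \right)} = 23229 - \sqrt{2} \sqrt{199} = 23229 - \sqrt{398}$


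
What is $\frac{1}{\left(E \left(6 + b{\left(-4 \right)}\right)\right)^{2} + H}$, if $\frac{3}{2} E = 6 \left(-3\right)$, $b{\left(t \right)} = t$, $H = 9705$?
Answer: $\frac{1}{10281} \approx 9.7267 \cdot 10^{-5}$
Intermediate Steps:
$E = -12$ ($E = \frac{2 \cdot 6 \left(-3\right)}{3} = \frac{2}{3} \left(-18\right) = -12$)
$\frac{1}{\left(E \left(6 + b{\left(-4 \right)}\right)\right)^{2} + H} = \frac{1}{\left(- 12 \left(6 - 4\right)\right)^{2} + 9705} = \frac{1}{\left(\left(-12\right) 2\right)^{2} + 9705} = \frac{1}{\left(-24\right)^{2} + 9705} = \frac{1}{576 + 9705} = \frac{1}{10281}$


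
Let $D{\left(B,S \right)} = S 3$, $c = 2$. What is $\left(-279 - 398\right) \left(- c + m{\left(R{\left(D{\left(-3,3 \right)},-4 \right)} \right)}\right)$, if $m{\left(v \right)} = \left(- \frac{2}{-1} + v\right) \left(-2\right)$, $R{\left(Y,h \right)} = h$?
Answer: $-1354$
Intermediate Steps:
$D{\left(B,S \right)} = 3 S$
$m{\left(v \right)} = -4 - 2 v$ ($m{\left(v \right)} = \left(\left(-2\right) \left(-1\right) + v\right) \left(-2\right) = \left(2 + v\right) \left(-2\right) = -4 - 2 v$)
$\left(-279 - 398\right) \left(- c + m{\left(R{\left(D{\left(-3,3 \right)},-4 \right)} \right)}\right) = \left(-279 - 398\right) \left(\left(-1\right) 2 - -4\right) = - 677 \left(-2 + \left(-4 + 8\right)\right) = - 677 \left(-2 + 4\right) = \left(-677\right) 2 = -1354$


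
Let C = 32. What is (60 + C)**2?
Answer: 8464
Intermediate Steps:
(60 + C)**2 = (60 + 32)**2 = 92**2 = 8464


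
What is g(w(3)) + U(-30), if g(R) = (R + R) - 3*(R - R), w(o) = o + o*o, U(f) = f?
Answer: -6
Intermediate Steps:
w(o) = o + o²
g(R) = 2*R (g(R) = 2*R - 3*0 = 2*R + 0 = 2*R)
g(w(3)) + U(-30) = 2*(3*(1 + 3)) - 30 = 2*(3*4) - 30 = 2*12 - 30 = 24 - 30 = -6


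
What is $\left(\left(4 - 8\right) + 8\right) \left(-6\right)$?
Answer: $-24$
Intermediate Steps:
$\left(\left(4 - 8\right) + 8\right) \left(-6\right) = \left(-4 + 8\right) \left(-6\right) = 4 \left(-6\right) = -24$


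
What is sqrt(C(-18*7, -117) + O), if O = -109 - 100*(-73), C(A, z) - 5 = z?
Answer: sqrt(7079) ≈ 84.137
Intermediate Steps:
C(A, z) = 5 + z
O = 7191 (O = -109 + 7300 = 7191)
sqrt(C(-18*7, -117) + O) = sqrt((5 - 117) + 7191) = sqrt(-112 + 7191) = sqrt(7079)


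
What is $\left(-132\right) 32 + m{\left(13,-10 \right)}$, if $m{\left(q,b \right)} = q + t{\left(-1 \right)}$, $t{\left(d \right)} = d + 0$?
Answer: $-4212$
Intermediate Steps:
$t{\left(d \right)} = d$
$m{\left(q,b \right)} = -1 + q$ ($m{\left(q,b \right)} = q - 1 = -1 + q$)
$\left(-132\right) 32 + m{\left(13,-10 \right)} = \left(-132\right) 32 + \left(-1 + 13\right) = -4224 + 12 = -4212$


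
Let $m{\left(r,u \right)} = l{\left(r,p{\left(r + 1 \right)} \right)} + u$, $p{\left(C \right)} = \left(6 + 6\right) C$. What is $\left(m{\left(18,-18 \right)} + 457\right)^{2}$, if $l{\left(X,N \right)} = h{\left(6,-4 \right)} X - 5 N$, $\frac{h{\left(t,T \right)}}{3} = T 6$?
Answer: $3988009$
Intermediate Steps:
$h{\left(t,T \right)} = 18 T$ ($h{\left(t,T \right)} = 3 T 6 = 3 \cdot 6 T = 18 T$)
$p{\left(C \right)} = 12 C$
$l{\left(X,N \right)} = - 72 X - 5 N$ ($l{\left(X,N \right)} = 18 \left(-4\right) X - 5 N = - 72 X - 5 N$)
$m{\left(r,u \right)} = -60 + u - 132 r$ ($m{\left(r,u \right)} = \left(- 72 r - 5 \cdot 12 \left(r + 1\right)\right) + u = \left(- 72 r - 5 \cdot 12 \left(1 + r\right)\right) + u = \left(- 72 r - 5 \left(12 + 12 r\right)\right) + u = \left(- 72 r - \left(60 + 60 r\right)\right) + u = \left(-60 - 132 r\right) + u = -60 + u - 132 r$)
$\left(m{\left(18,-18 \right)} + 457\right)^{2} = \left(\left(-60 - 18 - 2376\right) + 457\right)^{2} = \left(-2454 + 457\right)^{2} = \left(-1997\right)^{2} = 3988009$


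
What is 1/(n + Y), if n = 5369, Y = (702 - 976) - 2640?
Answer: 1/2455 ≈ 0.00040733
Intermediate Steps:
Y = -2914 (Y = -274 - 2640 = -2914)
1/(n + Y) = 1/(5369 - 2914) = 1/2455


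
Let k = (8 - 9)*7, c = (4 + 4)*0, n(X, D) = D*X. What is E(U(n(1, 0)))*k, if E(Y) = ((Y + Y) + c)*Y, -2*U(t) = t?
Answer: 0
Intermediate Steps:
U(t) = -t/2
c = 0 (c = 8*0 = 0)
k = -7 (k = -1*7 = -7)
E(Y) = 2*Y**2 (E(Y) = ((Y + Y) + 0)*Y = (2*Y + 0)*Y = (2*Y)*Y = 2*Y**2)
E(U(n(1, 0)))*k = (2*(-0)**2)*(-7) = (2*(-1/2*0)**2)*(-7) = (2*0**2)*(-7) = (2*0)*(-7) = 0*(-7) = 0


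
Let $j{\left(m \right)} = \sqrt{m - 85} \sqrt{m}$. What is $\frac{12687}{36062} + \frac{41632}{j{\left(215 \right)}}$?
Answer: $\frac{12687}{36062} + \frac{20816 \sqrt{1118}}{2795} \approx 249.37$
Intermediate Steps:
$j{\left(m \right)} = \sqrt{m} \sqrt{-85 + m}$ ($j{\left(m \right)} = \sqrt{-85 + m} \sqrt{m} = \sqrt{m} \sqrt{-85 + m}$)
$\frac{12687}{36062} + \frac{41632}{j{\left(215 \right)}} = \frac{12687}{36062} + \frac{41632}{\sqrt{215} \sqrt{-85 + 215}} = 12687 \cdot \frac{1}{36062} + \frac{41632}{\sqrt{215} \sqrt{130}} = \frac{12687}{36062} + \frac{41632}{5 \sqrt{1118}} = \frac{12687}{36062} + 41632 \frac{\sqrt{1118}}{5590} = \frac{12687}{36062} + \frac{20816 \sqrt{1118}}{2795}$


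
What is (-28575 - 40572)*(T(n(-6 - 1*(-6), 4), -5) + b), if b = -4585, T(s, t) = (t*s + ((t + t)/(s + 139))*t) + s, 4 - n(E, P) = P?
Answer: 44064962955/139 ≈ 3.1701e+8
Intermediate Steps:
n(E, P) = 4 - P
T(s, t) = s + s*t + 2*t²/(139 + s) (T(s, t) = (s*t + ((2*t)/(139 + s))*t) + s = (s*t + (2*t/(139 + s))*t) + s = (s*t + 2*t²/(139 + s)) + s = s + s*t + 2*t²/(139 + s))
(-28575 - 40572)*(T(n(-6 - 1*(-6), 4), -5) + b) = (-28575 - 40572)*(((4 - 1*4)² + 2*(-5)² + 139*(4 - 1*4) - 5*(4 - 1*4)² + 139*(4 - 1*4)*(-5))/(139 + (4 - 1*4)) - 4585) = -69147*(((4 - 4)² + 2*25 + 139*(4 - 4) - 5*(4 - 4)² + 139*(4 - 4)*(-5))/(139 + (4 - 4)) - 4585) = -69147*((0² + 50 + 139*0 - 5*0² + 139*0*(-5))/(139 + 0) - 4585) = -69147*((0 + 50 + 0 - 5*0 + 0)/139 - 4585) = -69147*((0 + 50 + 0 + 0 + 0)/139 - 4585) = -69147*((1/139)*50 - 4585) = -69147*(50/139 - 4585) = -69147*(-637265/139) = 44064962955/139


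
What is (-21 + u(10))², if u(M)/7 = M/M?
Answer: 196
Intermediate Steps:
u(M) = 7 (u(M) = 7*(M/M) = 7*1 = 7)
(-21 + u(10))² = (-21 + 7)² = (-14)² = 196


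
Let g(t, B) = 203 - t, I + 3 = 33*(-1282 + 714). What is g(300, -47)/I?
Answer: 97/18747 ≈ 0.0051742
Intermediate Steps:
I = -18747 (I = -3 + 33*(-1282 + 714) = -3 + 33*(-568) = -3 - 18744 = -18747)
g(300, -47)/I = (203 - 1*300)/(-18747) = (203 - 300)*(-1/18747) = -97*(-1/18747) = 97/18747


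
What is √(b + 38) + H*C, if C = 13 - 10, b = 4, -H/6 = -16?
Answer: 288 + √42 ≈ 294.48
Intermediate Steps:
H = 96 (H = -6*(-16) = 96)
C = 3
√(b + 38) + H*C = √(4 + 38) + 96*3 = √42 + 288 = 288 + √42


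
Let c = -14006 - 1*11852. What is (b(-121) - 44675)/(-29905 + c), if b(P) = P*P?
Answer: 30034/55763 ≈ 0.53860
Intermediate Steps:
b(P) = P²
c = -25858 (c = -14006 - 11852 = -25858)
(b(-121) - 44675)/(-29905 + c) = ((-121)² - 44675)/(-29905 - 25858) = (14641 - 44675)/(-55763) = -30034*(-1/55763) = 30034/55763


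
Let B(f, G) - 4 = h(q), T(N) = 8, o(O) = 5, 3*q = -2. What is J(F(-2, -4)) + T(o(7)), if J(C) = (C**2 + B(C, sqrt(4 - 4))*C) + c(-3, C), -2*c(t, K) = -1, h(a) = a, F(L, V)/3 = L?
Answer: 49/2 ≈ 24.500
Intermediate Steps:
F(L, V) = 3*L
q = -2/3 (q = (1/3)*(-2) = -2/3 ≈ -0.66667)
c(t, K) = 1/2 (c(t, K) = -1/2*(-1) = 1/2)
B(f, G) = 10/3 (B(f, G) = 4 - 2/3 = 10/3)
J(C) = 1/2 + C**2 + 10*C/3 (J(C) = (C**2 + 10*C/3) + 1/2 = 1/2 + C**2 + 10*C/3)
J(F(-2, -4)) + T(o(7)) = (1/2 + (3*(-2))**2 + 10*(3*(-2))/3) + 8 = (1/2 + (-6)**2 + (10/3)*(-6)) + 8 = (1/2 + 36 - 20) + 8 = 33/2 + 8 = 49/2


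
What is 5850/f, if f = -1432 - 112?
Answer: -2925/772 ≈ -3.7889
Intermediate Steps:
f = -1544
5850/f = 5850/(-1544) = 5850*(-1/1544) = -2925/772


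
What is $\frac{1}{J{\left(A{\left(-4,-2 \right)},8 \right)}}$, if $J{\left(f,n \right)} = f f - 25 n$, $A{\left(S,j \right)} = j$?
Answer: $- \frac{1}{196} \approx -0.005102$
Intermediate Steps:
$J{\left(f,n \right)} = f^{2} - 25 n$
$\frac{1}{J{\left(A{\left(-4,-2 \right)},8 \right)}} = \frac{1}{\left(-2\right)^{2} - 200} = \frac{1}{4 - 200} = \frac{1}{-196} = - \frac{1}{196}$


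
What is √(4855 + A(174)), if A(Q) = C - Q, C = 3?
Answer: 2*√1171 ≈ 68.440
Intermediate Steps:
A(Q) = 3 - Q
√(4855 + A(174)) = √(4855 + (3 - 1*174)) = √(4855 + (3 - 174)) = √(4855 - 171) = √4684 = 2*√1171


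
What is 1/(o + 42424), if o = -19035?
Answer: 1/23389 ≈ 4.2755e-5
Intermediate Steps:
1/(o + 42424) = 1/(-19035 + 42424) = 1/23389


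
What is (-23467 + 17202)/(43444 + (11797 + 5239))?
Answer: -179/1728 ≈ -0.10359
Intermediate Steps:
(-23467 + 17202)/(43444 + (11797 + 5239)) = -6265/(43444 + 17036) = -6265/60480 = -6265*1/60480 = -179/1728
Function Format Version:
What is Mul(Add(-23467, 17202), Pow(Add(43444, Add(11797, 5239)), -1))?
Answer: Rational(-179, 1728) ≈ -0.10359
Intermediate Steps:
Mul(Add(-23467, 17202), Pow(Add(43444, Add(11797, 5239)), -1)) = Mul(-6265, Pow(Add(43444, 17036), -1)) = Mul(-6265, Pow(60480, -1)) = Mul(-6265, Rational(1, 60480)) = Rational(-179, 1728)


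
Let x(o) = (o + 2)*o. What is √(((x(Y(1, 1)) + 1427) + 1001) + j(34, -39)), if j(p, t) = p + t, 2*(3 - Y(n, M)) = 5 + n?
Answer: √2423 ≈ 49.224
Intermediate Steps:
Y(n, M) = ½ - n/2 (Y(n, M) = 3 - (5 + n)/2 = 3 + (-5/2 - n/2) = ½ - n/2)
x(o) = o*(2 + o) (x(o) = (2 + o)*o = o*(2 + o))
√(((x(Y(1, 1)) + 1427) + 1001) + j(34, -39)) = √((((½ - ½*1)*(2 + (½ - ½*1)) + 1427) + 1001) + (34 - 39)) = √((((½ - ½)*(2 + (½ - ½)) + 1427) + 1001) - 5) = √(((0*(2 + 0) + 1427) + 1001) - 5) = √(((0*2 + 1427) + 1001) - 5) = √(((0 + 1427) + 1001) - 5) = √((1427 + 1001) - 5) = √(2428 - 5) = √2423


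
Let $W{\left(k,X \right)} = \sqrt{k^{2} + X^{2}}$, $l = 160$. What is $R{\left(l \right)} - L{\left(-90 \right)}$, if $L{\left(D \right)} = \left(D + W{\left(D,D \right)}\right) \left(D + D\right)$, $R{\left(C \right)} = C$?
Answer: $-16040 + 16200 \sqrt{2} \approx 6870.3$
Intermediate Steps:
$W{\left(k,X \right)} = \sqrt{X^{2} + k^{2}}$
$L{\left(D \right)} = 2 D \left(D + \sqrt{2} \sqrt{D^{2}}\right)$ ($L{\left(D \right)} = \left(D + \sqrt{D^{2} + D^{2}}\right) \left(D + D\right) = \left(D + \sqrt{2 D^{2}}\right) 2 D = \left(D + \sqrt{2} \sqrt{D^{2}}\right) 2 D = 2 D \left(D + \sqrt{2} \sqrt{D^{2}}\right)$)
$R{\left(l \right)} - L{\left(-90 \right)} = 160 - 2 \left(-90\right) \left(-90 + \sqrt{2} \sqrt{\left(-90\right)^{2}}\right) = 160 - 2 \left(-90\right) \left(-90 + \sqrt{2} \sqrt{8100}\right) = 160 - 2 \left(-90\right) \left(-90 + \sqrt{2} \cdot 90\right) = 160 - 2 \left(-90\right) \left(-90 + 90 \sqrt{2}\right) = 160 - \left(16200 - 16200 \sqrt{2}\right) = -16040 + 16200 \sqrt{2}$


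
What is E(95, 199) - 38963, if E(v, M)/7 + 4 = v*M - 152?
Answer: 92280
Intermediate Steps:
E(v, M) = -1092 + 7*M*v (E(v, M) = -28 + 7*(v*M - 152) = -28 + 7*(M*v - 152) = -28 + 7*(-152 + M*v) = -28 + (-1064 + 7*M*v) = -1092 + 7*M*v)
E(95, 199) - 38963 = (-1092 + 7*199*95) - 38963 = (-1092 + 132335) - 38963 = 131243 - 38963 = 92280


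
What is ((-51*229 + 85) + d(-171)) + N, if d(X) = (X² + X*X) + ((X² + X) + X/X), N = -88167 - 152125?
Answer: -164333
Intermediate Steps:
N = -240292
d(X) = 1 + X + 3*X² (d(X) = (X² + X²) + ((X + X²) + 1) = 2*X² + (1 + X + X²) = 1 + X + 3*X²)
((-51*229 + 85) + d(-171)) + N = ((-51*229 + 85) + (1 - 171 + 3*(-171)²)) - 240292 = ((-11679 + 85) + (1 - 171 + 3*29241)) - 240292 = (-11594 + (1 - 171 + 87723)) - 240292 = (-11594 + 87553) - 240292 = 75959 - 240292 = -164333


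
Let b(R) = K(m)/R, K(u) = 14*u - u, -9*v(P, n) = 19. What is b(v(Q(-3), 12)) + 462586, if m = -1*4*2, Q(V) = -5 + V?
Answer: 8790070/19 ≈ 4.6264e+5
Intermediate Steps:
v(P, n) = -19/9 (v(P, n) = -1/9*19 = -19/9)
m = -8 (m = -4*2 = -8)
K(u) = 13*u
b(R) = -104/R (b(R) = (13*(-8))/R = -104/R)
b(v(Q(-3), 12)) + 462586 = -104/(-19/9) + 462586 = -104*(-9/19) + 462586 = 936/19 + 462586 = 8790070/19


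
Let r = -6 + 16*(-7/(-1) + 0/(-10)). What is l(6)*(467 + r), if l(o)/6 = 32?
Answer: 110016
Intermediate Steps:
l(o) = 192 (l(o) = 6*32 = 192)
r = 106 (r = -6 + 16*(-7*(-1) + 0*(-1/10)) = -6 + 16*(7 + 0) = -6 + 16*7 = -6 + 112 = 106)
l(6)*(467 + r) = 192*(467 + 106) = 192*573 = 110016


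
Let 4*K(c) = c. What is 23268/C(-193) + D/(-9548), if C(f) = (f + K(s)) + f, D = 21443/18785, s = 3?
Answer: -16693350644623/276392496380 ≈ -60.397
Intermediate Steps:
K(c) = c/4
D = 21443/18785 (D = 21443*(1/18785) = 21443/18785 ≈ 1.1415)
C(f) = ¾ + 2*f (C(f) = (f + (¼)*3) + f = (f + ¾) + f = (¾ + f) + f = ¾ + 2*f)
23268/C(-193) + D/(-9548) = 23268/(¾ + 2*(-193)) + (21443/18785)/(-9548) = 23268/(¾ - 386) + (21443/18785)*(-1/9548) = 23268/(-1541/4) - 21443/179359180 = 23268*(-4/1541) - 21443/179359180 = -93072/1541 - 21443/179359180 = -16693350644623/276392496380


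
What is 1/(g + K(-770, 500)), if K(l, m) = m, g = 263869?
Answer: 1/264369 ≈ 3.7826e-6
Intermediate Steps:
1/(g + K(-770, 500)) = 1/(263869 + 500) = 1/264369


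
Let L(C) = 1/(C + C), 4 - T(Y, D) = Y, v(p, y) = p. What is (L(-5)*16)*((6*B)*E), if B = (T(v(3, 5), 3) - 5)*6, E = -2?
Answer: -2304/5 ≈ -460.80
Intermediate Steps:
T(Y, D) = 4 - Y
L(C) = 1/(2*C)
B = -24 (B = ((4 - 1*3) - 5)*6 = ((4 - 3) - 5)*6 = (1 - 5)*6 = -4*6 = -24)
(L(-5)*16)*((6*B)*E) = (((½)/(-5))*16)*((6*(-24))*(-2)) = (((½)*(-⅕))*16)*(-144*(-2)) = -⅒*16*288 = -8/5*288 = -2304/5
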